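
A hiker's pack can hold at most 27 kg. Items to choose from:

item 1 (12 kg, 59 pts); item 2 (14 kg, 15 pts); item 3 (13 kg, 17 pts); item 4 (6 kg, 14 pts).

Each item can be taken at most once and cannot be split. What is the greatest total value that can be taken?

76 pts

This is a 0/1 knapsack; check combinations near the capacity.
- item 1+item 3: weight 12+13=25, value 59+17=76
- item 1+item 2: weight 12+14=26, value 59+15=74
- item 1+item 4: weight 12+6=18, value 59+14=73
Best: 76 pts.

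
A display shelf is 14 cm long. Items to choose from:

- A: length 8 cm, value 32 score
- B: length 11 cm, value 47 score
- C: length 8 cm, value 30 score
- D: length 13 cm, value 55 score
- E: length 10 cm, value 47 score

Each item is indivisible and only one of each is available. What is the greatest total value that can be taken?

Check high-value combinations within 14 cm:
- D: length 13, value 55
- E: length 10, value 47
- B: length 11, value 47
- A: length 8, value 32
Best: 55 score.

55 score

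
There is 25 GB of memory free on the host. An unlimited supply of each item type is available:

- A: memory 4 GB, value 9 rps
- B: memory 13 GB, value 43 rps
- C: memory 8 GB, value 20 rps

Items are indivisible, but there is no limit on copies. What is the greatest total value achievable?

Best value-per-unit is B at 43/13; filling with it alone gives 1×43 = 43.
Optimal mix: 1×A + 1×B + 1×C → memory 25, value 72.

72 rps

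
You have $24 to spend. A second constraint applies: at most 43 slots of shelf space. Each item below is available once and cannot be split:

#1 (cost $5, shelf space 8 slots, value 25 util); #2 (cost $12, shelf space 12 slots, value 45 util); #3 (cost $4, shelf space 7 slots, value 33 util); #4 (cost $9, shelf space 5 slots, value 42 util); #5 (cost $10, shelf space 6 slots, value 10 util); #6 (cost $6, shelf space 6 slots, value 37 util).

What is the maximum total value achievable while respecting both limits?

137 util

Feasible sets respecting both limits:
- #1+#3+#4+#6: cost 24, shelf space 26, value 137
- #2+#3+#6: cost 22, shelf space 25, value 115
- #3+#4+#6: cost 19, shelf space 18, value 112
Best: 137 util.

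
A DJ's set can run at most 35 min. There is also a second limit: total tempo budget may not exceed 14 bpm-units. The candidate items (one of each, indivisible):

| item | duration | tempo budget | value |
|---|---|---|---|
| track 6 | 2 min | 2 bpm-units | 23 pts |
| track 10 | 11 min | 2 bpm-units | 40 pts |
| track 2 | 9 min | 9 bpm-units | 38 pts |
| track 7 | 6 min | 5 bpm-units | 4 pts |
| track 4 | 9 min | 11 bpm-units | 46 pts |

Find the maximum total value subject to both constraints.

Feasible sets respecting both limits:
- track 6+track 10+track 2: duration 22, tempo budget 13, value 101
- track 10+track 4: duration 20, tempo budget 13, value 86
- track 10+track 2: duration 20, tempo budget 11, value 78
Best: 101 pts.

101 pts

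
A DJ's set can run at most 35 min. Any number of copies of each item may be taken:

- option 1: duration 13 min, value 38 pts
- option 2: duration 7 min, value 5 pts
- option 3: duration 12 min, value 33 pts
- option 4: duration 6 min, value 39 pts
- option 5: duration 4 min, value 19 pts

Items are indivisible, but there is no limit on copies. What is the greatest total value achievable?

214 pts

Best value-per-unit is option 4 at 39/6; filling with it alone gives 5×39 = 195.
Optimal mix: 5×option 4 + 1×option 5 → duration 34, value 214.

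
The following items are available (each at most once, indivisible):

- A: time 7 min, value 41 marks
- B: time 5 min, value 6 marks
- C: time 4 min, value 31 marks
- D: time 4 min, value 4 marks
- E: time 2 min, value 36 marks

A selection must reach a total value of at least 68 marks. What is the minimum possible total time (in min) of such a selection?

Subsets with value ≥ 68, sorted by total time:
- A+E: time 9, value 77
- C+D+E: time 10, value 71
- B+C+E: time 11, value 73
Minimum time: 9 min.

9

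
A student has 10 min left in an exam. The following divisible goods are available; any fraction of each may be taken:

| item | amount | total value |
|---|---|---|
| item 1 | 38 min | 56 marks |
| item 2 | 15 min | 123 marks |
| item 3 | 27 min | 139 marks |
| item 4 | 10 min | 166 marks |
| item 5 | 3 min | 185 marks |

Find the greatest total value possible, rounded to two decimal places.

301.20

Take in order of value per unit:
- item 5 (185/3 per unit): all 3 → value 185, running total 185.00
- item 4 (166/10 per unit): 7 of 10 → value 7×166/10 = 116.2000, running total 301.20
Total 301.20.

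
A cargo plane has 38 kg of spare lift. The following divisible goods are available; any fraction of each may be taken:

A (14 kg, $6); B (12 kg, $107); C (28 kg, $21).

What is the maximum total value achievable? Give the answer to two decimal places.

126.50

Take in order of value per unit:
- B (107/12 per unit): all 12 → value 107, running total 107.00
- C (21/28 per unit): 26 of 28 → value 26×21/28 = 19.5000, running total 126.50
Total 126.50.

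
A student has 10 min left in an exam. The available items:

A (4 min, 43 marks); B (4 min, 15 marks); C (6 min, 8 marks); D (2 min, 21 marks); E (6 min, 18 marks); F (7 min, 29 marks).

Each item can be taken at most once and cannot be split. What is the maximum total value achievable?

79 marks

Check high-value combinations within 10 min:
- A+B+D: time 4+4+2=10, value 43+15+21=79
- A+D: time 4+2=6, value 43+21=64
- A+E: time 4+6=10, value 43+18=61
- A+B: time 4+4=8, value 43+15=58
- A+C: time 4+6=10, value 43+8=51
Best: 79 marks.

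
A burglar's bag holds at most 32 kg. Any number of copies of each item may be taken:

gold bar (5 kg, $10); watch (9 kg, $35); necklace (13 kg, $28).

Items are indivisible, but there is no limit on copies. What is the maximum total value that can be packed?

$115

Best value-per-unit is watch at 35/9; filling with it alone gives 3×35 = 105.
Optimal mix: 1×gold bar + 3×watch → weight 32, value 115.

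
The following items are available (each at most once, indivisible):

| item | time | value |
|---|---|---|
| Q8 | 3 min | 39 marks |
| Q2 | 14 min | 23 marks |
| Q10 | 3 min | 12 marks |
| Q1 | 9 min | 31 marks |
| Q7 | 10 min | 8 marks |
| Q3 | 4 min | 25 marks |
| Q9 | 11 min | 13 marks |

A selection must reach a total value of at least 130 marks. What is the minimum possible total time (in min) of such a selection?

Subsets with value ≥ 130, sorted by total time:
- Q8+Q2+Q10+Q1+Q3: time 33, value 130
- Q8+Q2+Q1+Q3+Q9: time 41, value 131
- Q8+Q2+Q10+Q1+Q7+Q3: time 43, value 138
Minimum time: 33 min.

33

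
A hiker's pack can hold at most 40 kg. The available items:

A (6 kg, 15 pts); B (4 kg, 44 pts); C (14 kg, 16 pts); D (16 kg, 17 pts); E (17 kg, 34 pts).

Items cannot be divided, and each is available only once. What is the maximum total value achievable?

95 pts

Check high-value combinations within 40 kg:
- B+D+E: weight 4+16+17=37, value 44+17+34=95
- B+C+E: weight 4+14+17=35, value 44+16+34=94
- A+B+E: weight 6+4+17=27, value 15+44+34=93
- A+B+C+D: weight 6+4+14+16=40, value 15+44+16+17=92
- B+E: weight 4+17=21, value 44+34=78
Best: 95 pts.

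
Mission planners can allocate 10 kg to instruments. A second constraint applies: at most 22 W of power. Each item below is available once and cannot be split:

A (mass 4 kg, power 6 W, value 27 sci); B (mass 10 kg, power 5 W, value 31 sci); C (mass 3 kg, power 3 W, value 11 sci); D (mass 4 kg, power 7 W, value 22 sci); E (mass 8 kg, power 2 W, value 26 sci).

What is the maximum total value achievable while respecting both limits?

Feasible sets respecting both limits:
- A+D: mass 8, power 13, value 49
- A+C: mass 7, power 9, value 38
- C+D: mass 7, power 10, value 33
Best: 49 sci.

49 sci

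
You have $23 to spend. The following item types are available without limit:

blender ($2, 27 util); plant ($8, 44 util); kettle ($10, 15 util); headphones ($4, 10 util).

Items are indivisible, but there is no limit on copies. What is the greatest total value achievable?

297 util

Best value-per-unit is blender at 27/2, and filling with it alone uses cost 11×2=22. No mix of the others beats 11×27 = 297.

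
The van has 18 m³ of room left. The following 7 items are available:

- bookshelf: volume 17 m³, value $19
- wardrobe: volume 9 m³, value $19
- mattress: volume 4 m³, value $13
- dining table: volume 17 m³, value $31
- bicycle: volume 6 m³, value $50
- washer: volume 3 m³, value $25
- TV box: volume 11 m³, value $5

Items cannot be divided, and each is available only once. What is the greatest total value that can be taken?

This is a 0/1 knapsack; check combinations near the capacity.
- wardrobe+bicycle+washer: volume 9+6+3=18, value 19+50+25=94
- mattress+bicycle+washer: volume 4+6+3=13, value 13+50+25=88
- bicycle+washer: volume 6+3=9, value 50+25=75
Best: $94.

$94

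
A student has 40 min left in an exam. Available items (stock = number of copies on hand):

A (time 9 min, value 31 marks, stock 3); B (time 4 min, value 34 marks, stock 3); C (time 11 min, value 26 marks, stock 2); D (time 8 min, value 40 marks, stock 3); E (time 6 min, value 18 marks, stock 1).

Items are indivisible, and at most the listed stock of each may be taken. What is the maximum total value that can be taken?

222 marks

Top feasible selections:
- 3×B + 3×D: time 36, value 222
- 1×A + 3×B + 2×D: time 37, value 213
Best: 222 marks.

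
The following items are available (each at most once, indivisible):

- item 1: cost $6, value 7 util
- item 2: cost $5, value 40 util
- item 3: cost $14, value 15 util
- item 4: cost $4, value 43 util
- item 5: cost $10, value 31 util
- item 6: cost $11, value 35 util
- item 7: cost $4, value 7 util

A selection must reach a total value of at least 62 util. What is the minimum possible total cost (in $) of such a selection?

9

Subsets with value ≥ 62, sorted by total cost:
- item 2+item 4: cost 9, value 83
- item 2+item 4+item 7: cost 13, value 90
Minimum cost: 9 $.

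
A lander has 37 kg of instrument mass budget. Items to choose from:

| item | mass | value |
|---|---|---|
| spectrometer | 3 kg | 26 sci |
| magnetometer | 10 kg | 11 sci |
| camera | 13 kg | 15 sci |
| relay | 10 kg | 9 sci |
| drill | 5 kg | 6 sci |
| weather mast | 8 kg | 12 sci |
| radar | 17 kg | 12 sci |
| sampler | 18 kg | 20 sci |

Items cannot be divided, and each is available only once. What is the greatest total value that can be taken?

Check high-value combinations within 37 kg:
- spectrometer+magnetometer+camera+weather mast: mass 3+10+13+8=34, value 26+11+15+12=64
- spectrometer+drill+weather mast+sampler: mass 3+5+8+18=34, value 26+6+12+20=64
- spectrometer+magnetometer+relay+drill+weather mast: mass 3+10+10+5+8=36, value 26+11+9+6+12=64
- spectrometer+magnetometer+drill+sampler: mass 3+10+5+18=36, value 26+11+6+20=63
- spectrometer+camera+relay+weather mast: mass 3+13+10+8=34, value 26+15+9+12=62
Best: 64 sci.

64 sci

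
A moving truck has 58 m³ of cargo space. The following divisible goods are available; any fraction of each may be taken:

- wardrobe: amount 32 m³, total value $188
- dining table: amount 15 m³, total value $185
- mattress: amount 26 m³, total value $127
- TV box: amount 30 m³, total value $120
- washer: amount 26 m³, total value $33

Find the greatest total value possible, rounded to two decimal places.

426.73

Take in order of value per unit:
- dining table (185/15 per unit): all 15 → value 185, running total 185.00
- wardrobe (188/32 per unit): all 32 → value 188, running total 373.00
- mattress (127/26 per unit): 11 of 26 → value 11×127/26 = 53.7308, running total 426.73
Total 426.73.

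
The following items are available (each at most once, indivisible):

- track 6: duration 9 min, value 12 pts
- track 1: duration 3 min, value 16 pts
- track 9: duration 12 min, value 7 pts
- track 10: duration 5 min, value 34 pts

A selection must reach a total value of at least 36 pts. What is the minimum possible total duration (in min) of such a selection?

Subsets with value ≥ 36, sorted by total duration:
- track 1+track 10: duration 8, value 50
- track 6+track 10: duration 14, value 46
- track 6+track 1+track 10: duration 17, value 62
- track 9+track 10: duration 17, value 41
Minimum duration: 8 min.

8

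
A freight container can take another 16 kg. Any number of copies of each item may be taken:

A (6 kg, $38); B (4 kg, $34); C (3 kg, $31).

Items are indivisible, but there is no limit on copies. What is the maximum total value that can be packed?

$158

Best value-per-unit is C at 31/3; filling with it alone gives 5×31 = 155.
Optimal mix: 1×B + 4×C → weight 16, value 158.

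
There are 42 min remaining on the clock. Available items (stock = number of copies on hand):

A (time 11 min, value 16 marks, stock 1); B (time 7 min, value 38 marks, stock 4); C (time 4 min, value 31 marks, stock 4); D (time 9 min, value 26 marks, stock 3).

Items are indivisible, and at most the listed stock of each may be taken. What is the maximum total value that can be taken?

Best selections within time 42 and stock limits:
- 4×B + 3×C: time 40, value 245
- 3×B + 4×C: time 37, value 238
- 3×B + 3×C + 1×D: time 42, value 233
- 2×B + 4×C + 1×D: time 39, value 226
Best: 245 marks.

245 marks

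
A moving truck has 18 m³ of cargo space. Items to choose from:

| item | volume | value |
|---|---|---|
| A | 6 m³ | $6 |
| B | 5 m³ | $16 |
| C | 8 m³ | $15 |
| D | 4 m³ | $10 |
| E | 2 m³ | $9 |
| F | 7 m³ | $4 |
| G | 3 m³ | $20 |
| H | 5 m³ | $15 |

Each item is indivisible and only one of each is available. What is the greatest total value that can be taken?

$61

This is a 0/1 knapsack; check combinations near the capacity.
- B+D+G+H: volume 5+4+3+5=17, value 16+10+20+15=61
- B+E+G+H: volume 5+2+3+5=15, value 16+9+20+15=60
- B+C+E+G: volume 5+8+2+3=18, value 16+15+9+20=60
- C+E+G+H: volume 8+2+3+5=18, value 15+9+20+15=59
- B+D+E+G: volume 5+4+2+3=14, value 16+10+9+20=55
Best: $61.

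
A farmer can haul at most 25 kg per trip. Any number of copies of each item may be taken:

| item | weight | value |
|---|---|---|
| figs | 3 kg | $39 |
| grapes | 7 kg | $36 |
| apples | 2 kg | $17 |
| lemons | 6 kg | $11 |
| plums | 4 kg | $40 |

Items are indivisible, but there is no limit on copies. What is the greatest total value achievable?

$313

Best value-per-unit is figs at 39/3; filling with it alone gives 8×39 = 312.
Optimal mix: 7×figs + 1×plums → weight 25, value 313.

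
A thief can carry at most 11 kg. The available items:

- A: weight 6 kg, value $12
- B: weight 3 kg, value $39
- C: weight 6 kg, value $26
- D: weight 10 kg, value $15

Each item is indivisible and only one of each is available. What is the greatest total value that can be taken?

Check high-value combinations within 11 kg:
- B+C: weight 3+6=9, value 39+26=65
- A+B: weight 6+3=9, value 12+39=51
- B: weight 3, value 39
- C: weight 6, value 26
- D: weight 10, value 15
Best: $65.

$65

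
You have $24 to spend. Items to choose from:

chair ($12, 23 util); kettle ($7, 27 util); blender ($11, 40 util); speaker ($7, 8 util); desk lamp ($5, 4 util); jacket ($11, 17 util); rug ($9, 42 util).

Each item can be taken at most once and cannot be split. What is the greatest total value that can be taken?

82 util

This is a 0/1 knapsack; check combinations near the capacity.
- blender+rug: cost 11+9=20, value 40+42=82
- kettle+speaker+rug: cost 7+7+9=23, value 27+8+42=77
- kettle+desk lamp+rug: cost 7+5+9=21, value 27+4+42=73
- kettle+blender+desk lamp: cost 7+11+5=23, value 27+40+4=71
Best: 82 util.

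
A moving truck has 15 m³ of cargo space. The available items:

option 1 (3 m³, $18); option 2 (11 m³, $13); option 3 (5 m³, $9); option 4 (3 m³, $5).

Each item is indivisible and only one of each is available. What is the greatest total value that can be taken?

Check high-value combinations within 15 m³:
- option 1+option 3+option 4: volume 3+5+3=11, value 18+9+5=32
- option 1+option 2: volume 3+11=14, value 18+13=31
- option 1+option 3: volume 3+5=8, value 18+9=27
- option 1+option 4: volume 3+3=6, value 18+5=23
Best: $32.

$32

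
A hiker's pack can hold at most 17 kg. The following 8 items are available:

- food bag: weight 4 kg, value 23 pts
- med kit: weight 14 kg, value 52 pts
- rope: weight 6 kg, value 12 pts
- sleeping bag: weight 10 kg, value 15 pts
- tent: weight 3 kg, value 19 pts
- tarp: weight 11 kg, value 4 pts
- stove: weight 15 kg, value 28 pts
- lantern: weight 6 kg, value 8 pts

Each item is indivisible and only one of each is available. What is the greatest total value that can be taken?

Check high-value combinations within 17 kg:
- med kit+tent: weight 14+3=17, value 52+19=71
- food bag+sleeping bag+tent: weight 4+10+3=17, value 23+15+19=57
- food bag+rope+tent: weight 4+6+3=13, value 23+12+19=54
Best: 71 pts.

71 pts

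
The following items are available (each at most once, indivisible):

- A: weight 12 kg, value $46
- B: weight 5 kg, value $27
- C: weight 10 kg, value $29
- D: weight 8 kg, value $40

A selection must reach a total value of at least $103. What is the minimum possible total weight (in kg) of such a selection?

Subsets with value ≥ 103, sorted by total weight:
- A+B+D: weight 25, value 113
- A+C+D: weight 30, value 115
- A+B+C+D: weight 35, value 142
Minimum weight: 25 kg.

25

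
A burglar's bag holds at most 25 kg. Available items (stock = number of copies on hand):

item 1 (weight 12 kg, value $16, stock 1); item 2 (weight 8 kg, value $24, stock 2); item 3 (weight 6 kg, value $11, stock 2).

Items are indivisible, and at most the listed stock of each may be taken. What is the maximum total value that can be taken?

Best selections within weight 25 and stock limits:
- 2×item 2 + 1×item 3: weight 22, value 59
- 2×item 2: weight 16, value 48
- 1×item 2 + 2×item 3: weight 20, value 46
- 1×item 1 + 1×item 2: weight 20, value 40
Best: $59.

$59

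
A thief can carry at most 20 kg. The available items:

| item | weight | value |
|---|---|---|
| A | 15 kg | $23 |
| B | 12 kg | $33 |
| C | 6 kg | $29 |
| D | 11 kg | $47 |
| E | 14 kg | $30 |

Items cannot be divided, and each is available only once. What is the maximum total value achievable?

$76

Check high-value combinations within 20 kg:
- C+D: weight 6+11=17, value 29+47=76
- B+C: weight 12+6=18, value 33+29=62
- C+E: weight 6+14=20, value 29+30=59
- D: weight 11, value 47
Best: $76.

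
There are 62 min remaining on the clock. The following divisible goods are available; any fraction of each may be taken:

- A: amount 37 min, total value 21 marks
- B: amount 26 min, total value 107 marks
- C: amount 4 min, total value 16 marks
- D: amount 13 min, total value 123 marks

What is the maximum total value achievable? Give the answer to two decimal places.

Take in order of value per unit:
- D (123/13 per unit): all 13 → value 123, running total 123.00
- B (107/26 per unit): all 26 → value 107, running total 230.00
- C (16/4 per unit): all 4 → value 16, running total 246.00
- A (21/37 per unit): 19 of 37 → value 19×21/37 = 10.7838, running total 256.78
Total 256.78.

256.78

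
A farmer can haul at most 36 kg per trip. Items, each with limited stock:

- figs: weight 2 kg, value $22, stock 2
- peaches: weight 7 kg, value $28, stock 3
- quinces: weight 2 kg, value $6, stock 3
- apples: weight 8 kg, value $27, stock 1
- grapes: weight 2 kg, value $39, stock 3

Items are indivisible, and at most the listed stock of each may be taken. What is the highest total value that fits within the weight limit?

$257

Best selections within weight 36 and stock limits:
- 2×figs + 3×peaches + 2×quinces + 3×grapes: weight 35, value 257
- 2×figs + 2×peaches + 2×quinces + 1×apples + 3×grapes: weight 36, value 256
- 2×figs + 3×peaches + 1×quinces + 3×grapes: weight 33, value 251
Best: $257.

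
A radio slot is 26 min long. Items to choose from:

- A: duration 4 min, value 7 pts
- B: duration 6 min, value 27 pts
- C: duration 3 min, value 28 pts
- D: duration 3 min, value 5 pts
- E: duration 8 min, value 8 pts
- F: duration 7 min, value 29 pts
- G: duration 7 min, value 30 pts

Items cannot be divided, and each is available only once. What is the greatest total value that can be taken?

Check high-value combinations within 26 min:
- B+C+D+F+G: duration 6+3+3+7+7=26, value 27+28+5+29+30=119
- B+C+F+G: duration 6+3+7+7=23, value 27+28+29+30=114
- A+C+D+F+G: duration 4+3+3+7+7=24, value 7+28+5+29+30=99
Best: 119 pts.

119 pts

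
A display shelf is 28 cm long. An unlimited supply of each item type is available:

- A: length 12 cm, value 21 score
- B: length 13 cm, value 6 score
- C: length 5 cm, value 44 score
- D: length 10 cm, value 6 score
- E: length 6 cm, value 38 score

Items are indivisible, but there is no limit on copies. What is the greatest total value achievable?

Best value-per-unit is C at 44/5, and filling with it alone uses length 5×5=25. No mix of the others beats 5×44 = 220.

220 score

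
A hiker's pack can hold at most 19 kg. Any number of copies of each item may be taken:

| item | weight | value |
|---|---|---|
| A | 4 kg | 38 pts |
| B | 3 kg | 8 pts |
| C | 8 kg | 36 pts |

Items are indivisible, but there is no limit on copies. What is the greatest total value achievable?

Best value-per-unit is A at 38/4; filling with it alone gives 4×38 = 152.
Optimal mix: 4×A + 1×B → weight 19, value 160.

160 pts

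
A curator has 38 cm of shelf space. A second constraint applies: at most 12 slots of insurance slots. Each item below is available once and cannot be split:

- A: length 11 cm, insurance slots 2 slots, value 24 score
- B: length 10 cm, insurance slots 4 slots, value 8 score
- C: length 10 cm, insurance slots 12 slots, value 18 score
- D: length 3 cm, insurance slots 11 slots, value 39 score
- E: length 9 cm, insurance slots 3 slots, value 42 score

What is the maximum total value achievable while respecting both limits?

74 score

Feasible sets respecting both limits:
- A+B+E: length 30, insurance slots 9, value 74
- A+E: length 20, insurance slots 5, value 66
- B+E: length 19, insurance slots 7, value 50
- E: length 9, insurance slots 3, value 42
Best: 74 score.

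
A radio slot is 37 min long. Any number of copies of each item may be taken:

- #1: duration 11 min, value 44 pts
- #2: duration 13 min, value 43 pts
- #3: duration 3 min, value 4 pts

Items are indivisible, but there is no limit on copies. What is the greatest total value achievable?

136 pts

Best value-per-unit is #1 at 44/11; filling with it alone gives 3×44 = 132.
Optimal mix: 3×#1 + 1×#3 → duration 36, value 136.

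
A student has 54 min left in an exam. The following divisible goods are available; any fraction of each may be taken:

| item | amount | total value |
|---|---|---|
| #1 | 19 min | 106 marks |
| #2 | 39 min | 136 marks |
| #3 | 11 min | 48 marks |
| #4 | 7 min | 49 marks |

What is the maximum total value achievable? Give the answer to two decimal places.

Take in order of value per unit:
- #4 (49/7 per unit): all 7 → value 49, running total 49.00
- #1 (106/19 per unit): all 19 → value 106, running total 155.00
- #3 (48/11 per unit): all 11 → value 48, running total 203.00
- #2 (136/39 per unit): 17 of 39 → value 17×136/39 = 59.2821, running total 262.28
Total 262.28.

262.28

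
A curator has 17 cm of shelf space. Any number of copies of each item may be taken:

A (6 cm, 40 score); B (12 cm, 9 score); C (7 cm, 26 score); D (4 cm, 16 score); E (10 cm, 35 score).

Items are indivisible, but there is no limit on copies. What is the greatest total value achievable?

96 score

Best value-per-unit is A at 40/6; filling with it alone gives 2×40 = 80.
Optimal mix: 2×A + 1×D → length 16, value 96.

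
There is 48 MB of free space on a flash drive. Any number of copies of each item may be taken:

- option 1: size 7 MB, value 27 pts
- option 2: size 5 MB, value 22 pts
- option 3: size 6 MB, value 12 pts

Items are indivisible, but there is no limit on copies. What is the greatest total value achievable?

Best value-per-unit is option 2 at 22/5; filling with it alone gives 9×22 = 198.
Optimal mix: 1×option 1 + 8×option 2 → size 47, value 203.

203 pts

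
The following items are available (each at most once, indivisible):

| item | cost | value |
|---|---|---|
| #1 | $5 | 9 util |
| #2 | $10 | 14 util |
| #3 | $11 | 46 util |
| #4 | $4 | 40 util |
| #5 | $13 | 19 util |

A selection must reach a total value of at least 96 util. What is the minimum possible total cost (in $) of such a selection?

Subsets with value ≥ 96, sorted by total cost:
- #2+#3+#4: cost 25, value 100
- #3+#4+#5: cost 28, value 105
Minimum cost: 25 $.

25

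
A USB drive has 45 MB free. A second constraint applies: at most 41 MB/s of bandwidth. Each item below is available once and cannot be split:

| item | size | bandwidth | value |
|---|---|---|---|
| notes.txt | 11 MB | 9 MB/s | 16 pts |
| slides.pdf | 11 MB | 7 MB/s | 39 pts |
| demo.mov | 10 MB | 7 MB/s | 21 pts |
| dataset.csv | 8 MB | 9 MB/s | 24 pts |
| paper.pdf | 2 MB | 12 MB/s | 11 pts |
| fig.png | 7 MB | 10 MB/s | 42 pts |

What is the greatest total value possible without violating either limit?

Feasible sets respecting both limits:
- slides.pdf+demo.mov+dataset.csv+fig.png: size 36, bandwidth 33, value 126
- notes.txt+slides.pdf+dataset.csv+fig.png: size 37, bandwidth 35, value 121
- notes.txt+slides.pdf+demo.mov+fig.png: size 39, bandwidth 33, value 118
- slides.pdf+dataset.csv+paper.pdf+fig.png: size 28, bandwidth 38, value 116
Best: 126 pts.

126 pts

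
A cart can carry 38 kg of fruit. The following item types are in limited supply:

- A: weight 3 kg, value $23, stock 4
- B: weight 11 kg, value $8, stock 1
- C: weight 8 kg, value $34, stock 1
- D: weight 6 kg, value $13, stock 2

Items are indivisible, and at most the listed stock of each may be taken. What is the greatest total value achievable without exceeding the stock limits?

$152

Best selections within weight 38 and stock limits:
- 4×A + 1×C + 2×D: weight 32, value 152
- 4×A + 1×B + 1×C + 1×D: weight 37, value 147
- 4×A + 1×C + 1×D: weight 26, value 139
Best: $152.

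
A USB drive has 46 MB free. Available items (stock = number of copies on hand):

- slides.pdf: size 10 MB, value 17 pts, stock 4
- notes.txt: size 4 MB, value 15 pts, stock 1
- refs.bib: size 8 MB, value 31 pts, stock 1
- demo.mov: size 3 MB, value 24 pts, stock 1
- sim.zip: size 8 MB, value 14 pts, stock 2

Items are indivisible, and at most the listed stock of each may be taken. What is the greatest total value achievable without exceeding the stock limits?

Best selections within size 46 and stock limits:
- 3×slides.pdf + 1×notes.txt + 1×refs.bib + 1×demo.mov: size 45, value 121
- 2×slides.pdf + 1×notes.txt + 1×refs.bib + 1×demo.mov + 1×sim.zip: size 43, value 118
- 1×slides.pdf + 1×notes.txt + 1×refs.bib + 1×demo.mov + 2×sim.zip: size 41, value 115
Best: 121 pts.

121 pts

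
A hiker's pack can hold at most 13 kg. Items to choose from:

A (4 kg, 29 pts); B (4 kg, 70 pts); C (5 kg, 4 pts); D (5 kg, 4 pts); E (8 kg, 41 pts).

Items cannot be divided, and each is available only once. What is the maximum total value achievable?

111 pts

Check high-value combinations within 13 kg:
- B+E: weight 4+8=12, value 70+41=111
- A+B+C: weight 4+4+5=13, value 29+70+4=103
- A+B+D: weight 4+4+5=13, value 29+70+4=103
- A+B: weight 4+4=8, value 29+70=99
- B+C: weight 4+5=9, value 70+4=74
Best: 111 pts.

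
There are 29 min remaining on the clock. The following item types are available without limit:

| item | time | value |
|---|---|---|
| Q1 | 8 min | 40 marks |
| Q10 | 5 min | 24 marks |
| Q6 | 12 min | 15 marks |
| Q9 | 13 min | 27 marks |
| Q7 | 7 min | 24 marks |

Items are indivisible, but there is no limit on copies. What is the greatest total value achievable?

Best value-per-unit is Q1 at 40/8; filling with it alone gives 3×40 = 120.
Optimal mix: 3×Q1 + 1×Q10 → time 29, value 144.

144 marks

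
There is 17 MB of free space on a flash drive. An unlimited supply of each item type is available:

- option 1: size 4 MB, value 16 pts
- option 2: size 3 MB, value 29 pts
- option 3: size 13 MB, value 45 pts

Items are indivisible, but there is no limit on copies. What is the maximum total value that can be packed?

145 pts

Best value-per-unit is option 2 at 29/3, and filling with it alone uses size 5×3=15. No mix of the others beats 5×29 = 145.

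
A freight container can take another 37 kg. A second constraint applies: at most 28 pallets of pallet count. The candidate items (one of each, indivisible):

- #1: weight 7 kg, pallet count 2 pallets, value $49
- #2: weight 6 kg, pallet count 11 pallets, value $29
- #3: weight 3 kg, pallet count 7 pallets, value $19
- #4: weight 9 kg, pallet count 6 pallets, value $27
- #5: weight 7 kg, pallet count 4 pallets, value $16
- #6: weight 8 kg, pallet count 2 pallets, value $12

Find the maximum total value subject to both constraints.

$136

Feasible sets respecting both limits:
- #1+#2+#3+#4+#6: weight 33, pallet count 28, value 136
- #1+#2+#4+#5+#6: weight 37, pallet count 25, value 133
- #1+#2+#3+#5+#6: weight 31, pallet count 26, value 125
Best: $136.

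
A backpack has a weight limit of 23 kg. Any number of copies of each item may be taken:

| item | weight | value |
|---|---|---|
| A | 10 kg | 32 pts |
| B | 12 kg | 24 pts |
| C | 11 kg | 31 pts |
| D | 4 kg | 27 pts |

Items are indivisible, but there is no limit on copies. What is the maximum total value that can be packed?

135 pts

Best value-per-unit is D at 27/4, and filling with it alone uses weight 5×4=20. No mix of the others beats 5×27 = 135.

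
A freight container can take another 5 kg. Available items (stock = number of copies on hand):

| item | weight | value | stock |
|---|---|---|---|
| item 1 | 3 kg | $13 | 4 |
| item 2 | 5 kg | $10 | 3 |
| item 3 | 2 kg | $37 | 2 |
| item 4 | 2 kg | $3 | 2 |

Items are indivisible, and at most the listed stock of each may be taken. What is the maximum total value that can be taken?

Best selections within weight 5 and stock limits:
- 2×item 3: weight 4, value 74
- 1×item 1 + 1×item 3: weight 5, value 50
Best: $74.

$74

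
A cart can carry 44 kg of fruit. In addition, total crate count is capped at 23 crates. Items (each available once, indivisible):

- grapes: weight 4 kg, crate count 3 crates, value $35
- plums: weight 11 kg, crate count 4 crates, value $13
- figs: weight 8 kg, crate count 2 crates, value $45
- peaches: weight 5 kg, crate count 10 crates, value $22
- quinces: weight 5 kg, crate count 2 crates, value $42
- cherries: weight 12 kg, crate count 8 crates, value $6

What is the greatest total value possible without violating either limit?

$157

Feasible sets respecting both limits:
- grapes+plums+figs+peaches+quinces: weight 33, crate count 21, value 157
- grapes+figs+peaches+quinces: weight 22, crate count 17, value 144
- grapes+plums+figs+quinces+cherries: weight 40, crate count 19, value 141
- grapes+plums+figs+quinces: weight 28, crate count 11, value 135
Best: $157.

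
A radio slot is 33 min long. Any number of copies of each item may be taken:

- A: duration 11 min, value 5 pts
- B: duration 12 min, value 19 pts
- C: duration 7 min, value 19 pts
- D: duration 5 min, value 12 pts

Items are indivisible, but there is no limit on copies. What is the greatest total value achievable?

Best value-per-unit is C at 19/7; filling with it alone gives 4×19 = 76.
Optimal mix: 4×C + 1×D → duration 33, value 88.

88 pts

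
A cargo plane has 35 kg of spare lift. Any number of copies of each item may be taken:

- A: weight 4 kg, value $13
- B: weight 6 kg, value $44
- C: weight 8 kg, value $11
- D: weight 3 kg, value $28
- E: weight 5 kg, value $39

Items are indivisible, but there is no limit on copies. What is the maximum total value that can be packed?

Best value-per-unit is D at 28/3; filling with it alone gives 11×28 = 308.
Optimal mix: 10×D + 1×E → weight 35, value 319.

$319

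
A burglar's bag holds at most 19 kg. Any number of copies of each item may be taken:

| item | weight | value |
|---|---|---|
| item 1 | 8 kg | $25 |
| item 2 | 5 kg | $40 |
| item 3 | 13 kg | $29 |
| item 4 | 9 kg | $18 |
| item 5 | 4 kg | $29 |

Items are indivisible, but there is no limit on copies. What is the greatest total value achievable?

Best value-per-unit is item 2 at 40/5; filling with it alone gives 3×40 = 120.
Optimal mix: 3×item 2 + 1×item 5 → weight 19, value 149.

$149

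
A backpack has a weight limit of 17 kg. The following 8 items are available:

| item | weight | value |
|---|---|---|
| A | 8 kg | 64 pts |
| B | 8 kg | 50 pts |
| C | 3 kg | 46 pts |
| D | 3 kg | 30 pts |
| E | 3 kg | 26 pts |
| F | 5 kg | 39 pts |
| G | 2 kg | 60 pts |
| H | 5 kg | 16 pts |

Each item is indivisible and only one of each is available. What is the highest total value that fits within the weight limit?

201 pts

Check high-value combinations within 17 kg:
- C+D+E+F+G: weight 3+3+3+5+2=16, value 46+30+26+39+60=201
- A+C+D+G: weight 8+3+3+2=16, value 64+46+30+60=200
- A+C+E+G: weight 8+3+3+2=16, value 64+46+26+60=196
- B+C+D+G: weight 8+3+3+2=16, value 50+46+30+60=186
- B+C+E+G: weight 8+3+3+2=16, value 50+46+26+60=182
Best: 201 pts.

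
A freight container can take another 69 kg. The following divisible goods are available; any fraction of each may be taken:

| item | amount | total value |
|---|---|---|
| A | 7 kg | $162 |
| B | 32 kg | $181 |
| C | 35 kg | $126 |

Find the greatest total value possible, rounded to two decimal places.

Take in order of value per unit:
- A (162/7 per unit): all 7 → value 162, running total 162.00
- B (181/32 per unit): all 32 → value 181, running total 343.00
- C (126/35 per unit): 30 of 35 → value 30×126/35 = 108.0000, running total 451.00
Total 451.00.

451.00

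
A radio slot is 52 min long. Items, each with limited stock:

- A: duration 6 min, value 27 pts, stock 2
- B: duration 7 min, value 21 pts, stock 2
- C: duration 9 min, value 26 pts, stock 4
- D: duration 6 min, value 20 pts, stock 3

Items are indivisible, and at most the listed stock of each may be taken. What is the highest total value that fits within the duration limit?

Best selections within duration 52 and stock limits:
- 2×A + 1×B + 3×C + 1×D: duration 52, value 173
- 2×A + 3×C + 2×D: duration 51, value 172
Best: 173 pts.

173 pts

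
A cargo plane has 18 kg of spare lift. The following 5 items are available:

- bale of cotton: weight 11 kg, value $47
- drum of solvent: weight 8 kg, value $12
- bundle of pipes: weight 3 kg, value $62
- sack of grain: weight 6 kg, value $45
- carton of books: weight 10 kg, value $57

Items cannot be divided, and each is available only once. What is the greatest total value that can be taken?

Check high-value combinations within 18 kg:
- bundle of pipes+carton of books: weight 3+10=13, value 62+57=119
- drum of solvent+bundle of pipes+sack of grain: weight 8+3+6=17, value 12+62+45=119
- bale of cotton+bundle of pipes: weight 11+3=14, value 47+62=109
Best: $119.

$119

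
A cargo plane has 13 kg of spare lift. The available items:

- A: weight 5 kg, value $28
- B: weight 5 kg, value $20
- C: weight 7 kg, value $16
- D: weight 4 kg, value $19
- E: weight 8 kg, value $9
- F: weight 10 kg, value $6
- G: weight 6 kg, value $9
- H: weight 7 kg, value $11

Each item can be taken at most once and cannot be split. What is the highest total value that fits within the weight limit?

Check high-value combinations within 13 kg:
- A+B: weight 5+5=10, value 28+20=48
- A+D: weight 5+4=9, value 28+19=47
- A+C: weight 5+7=12, value 28+16=44
- B+D: weight 5+4=9, value 20+19=39
Best: $48.

$48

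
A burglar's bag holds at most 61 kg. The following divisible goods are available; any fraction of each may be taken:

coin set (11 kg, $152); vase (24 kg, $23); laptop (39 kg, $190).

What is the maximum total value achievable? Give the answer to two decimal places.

Take in order of value per unit:
- coin set (152/11 per unit): all 11 → value 152, running total 152.00
- laptop (190/39 per unit): all 39 → value 190, running total 342.00
- vase (23/24 per unit): 11 of 24 → value 11×23/24 = 10.5417, running total 352.54
Total 352.54.

352.54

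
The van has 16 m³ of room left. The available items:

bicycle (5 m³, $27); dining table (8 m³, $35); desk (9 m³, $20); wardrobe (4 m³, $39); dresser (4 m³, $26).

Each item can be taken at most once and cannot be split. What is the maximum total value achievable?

Check high-value combinations within 16 m³:
- dining table+wardrobe+dresser: volume 8+4+4=16, value 35+39+26=100
- bicycle+wardrobe+dresser: volume 5+4+4=13, value 27+39+26=92
- dining table+wardrobe: volume 8+4=12, value 35+39=74
- bicycle+wardrobe: volume 5+4=9, value 27+39=66
- wardrobe+dresser: volume 4+4=8, value 39+26=65
Best: $100.

$100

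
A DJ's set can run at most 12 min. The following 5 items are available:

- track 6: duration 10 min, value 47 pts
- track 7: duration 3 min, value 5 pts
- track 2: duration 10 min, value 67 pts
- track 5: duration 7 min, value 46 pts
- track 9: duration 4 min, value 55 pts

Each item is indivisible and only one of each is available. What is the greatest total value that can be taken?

Check high-value combinations within 12 min:
- track 5+track 9: duration 7+4=11, value 46+55=101
- track 2: duration 10, value 67
- track 7+track 9: duration 3+4=7, value 5+55=60
- track 9: duration 4, value 55
- track 7+track 5: duration 3+7=10, value 5+46=51
Best: 101 pts.

101 pts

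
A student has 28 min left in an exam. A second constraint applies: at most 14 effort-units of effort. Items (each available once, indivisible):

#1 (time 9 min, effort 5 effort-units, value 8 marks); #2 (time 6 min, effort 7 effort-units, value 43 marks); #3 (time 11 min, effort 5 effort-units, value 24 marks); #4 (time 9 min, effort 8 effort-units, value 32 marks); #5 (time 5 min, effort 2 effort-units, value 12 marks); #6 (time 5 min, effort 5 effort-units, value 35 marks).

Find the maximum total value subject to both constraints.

Feasible sets respecting both limits:
- #2+#5+#6: time 16, effort 14, value 90
- #2+#3+#5: time 22, effort 14, value 79
- #2+#6: time 11, effort 12, value 78
- #3+#5+#6: time 21, effort 12, value 71
Best: 90 marks.

90 marks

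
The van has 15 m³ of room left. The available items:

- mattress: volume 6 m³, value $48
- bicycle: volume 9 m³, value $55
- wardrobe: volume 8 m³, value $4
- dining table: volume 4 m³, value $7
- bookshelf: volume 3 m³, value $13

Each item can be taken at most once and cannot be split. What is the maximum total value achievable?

$103

Check high-value combinations within 15 m³:
- mattress+bicycle: volume 6+9=15, value 48+55=103
- bicycle+bookshelf: volume 9+3=12, value 55+13=68
- mattress+dining table+bookshelf: volume 6+4+3=13, value 48+7+13=68
Best: $103.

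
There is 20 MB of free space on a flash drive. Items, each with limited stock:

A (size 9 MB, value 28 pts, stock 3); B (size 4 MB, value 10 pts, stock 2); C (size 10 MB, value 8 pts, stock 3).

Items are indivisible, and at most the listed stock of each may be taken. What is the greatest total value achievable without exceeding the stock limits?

56 pts

Top feasible selections:
- 2×A: size 18, value 56
- 1×A + 2×B: size 17, value 48
- 1×A + 1×B: size 13, value 38
Best: 56 pts.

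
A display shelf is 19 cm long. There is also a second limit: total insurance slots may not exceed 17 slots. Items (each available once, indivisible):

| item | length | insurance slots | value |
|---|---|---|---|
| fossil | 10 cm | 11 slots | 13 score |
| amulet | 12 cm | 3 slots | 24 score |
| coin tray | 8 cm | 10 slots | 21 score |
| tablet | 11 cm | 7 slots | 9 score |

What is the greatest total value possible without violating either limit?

30 score

Feasible sets respecting both limits:
- coin tray+tablet: length 19, insurance slots 17, value 30
- amulet: length 12, insurance slots 3, value 24
- coin tray: length 8, insurance slots 10, value 21
- fossil: length 10, insurance slots 11, value 13
Best: 30 score.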